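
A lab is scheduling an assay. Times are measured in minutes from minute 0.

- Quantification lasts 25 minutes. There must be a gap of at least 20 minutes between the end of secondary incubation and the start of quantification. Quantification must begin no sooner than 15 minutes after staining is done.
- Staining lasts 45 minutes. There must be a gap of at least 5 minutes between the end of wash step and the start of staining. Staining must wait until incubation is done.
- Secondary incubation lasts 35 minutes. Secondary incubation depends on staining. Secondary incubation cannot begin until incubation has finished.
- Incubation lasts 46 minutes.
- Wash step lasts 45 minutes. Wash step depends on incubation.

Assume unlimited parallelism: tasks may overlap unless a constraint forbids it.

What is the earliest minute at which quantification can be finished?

Incubation can start immediately at minute 0; it finishes at minute 46.
Wash step cannot begin until incubation (finishes minute 46). It runs from minute 46 to 46 + 45 = minute 91.
For staining: wash step (finishes minute 91, plus 5-minute gap → minute 96); incubation (finishes minute 46). Taking the maximum gives a start of minute 96, and it finishes at 96 + 45 = minute 141.
Secondary incubation needs all of staining (finishes minute 141); incubation (finishes minute 46). That puts its earliest start at minute 141; it finishes at 141 + 35 = minute 176.
Quantification has to wait for secondary incubation (finishes minute 176, plus 20-minute gap → minute 196); staining (finishes minute 141, plus 15-minute gap → minute 156). The latest of these is minute 196, so quantification runs minute 196 to 196 + 25 = minute 221.

221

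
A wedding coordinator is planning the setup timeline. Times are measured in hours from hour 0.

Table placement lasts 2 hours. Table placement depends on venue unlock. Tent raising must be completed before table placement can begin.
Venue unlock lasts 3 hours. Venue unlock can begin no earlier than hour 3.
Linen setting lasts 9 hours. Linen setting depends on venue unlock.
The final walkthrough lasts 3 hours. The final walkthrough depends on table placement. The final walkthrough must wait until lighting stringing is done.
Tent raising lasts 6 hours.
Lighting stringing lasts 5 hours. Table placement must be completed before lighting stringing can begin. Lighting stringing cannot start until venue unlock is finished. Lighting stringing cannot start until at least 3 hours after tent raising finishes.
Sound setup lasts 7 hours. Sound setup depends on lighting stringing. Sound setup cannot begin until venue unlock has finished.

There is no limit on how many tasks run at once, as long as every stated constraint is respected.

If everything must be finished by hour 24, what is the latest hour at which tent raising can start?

3

Sound setup has no dependents, so it just needs to finish by hour 24. Starting by 24 − 7 = hour 17 achieves that.
To finish by hour 24, the final walkthrough (duration 3) must start no later than hour 21.
Lighting stringing feeds sound setup (must start by hour 17); the final walkthrough (must start by hour 21). Taking the minimum, lighting stringing must finish by hour 17 and start by 17 − 5 = hour 12.
Table placement must finish in time for lighting stringing (must start by hour 12); the final walkthrough (must start by hour 21). The tightest is hour 12, so table placement must start by 12 − 2 = hour 10.
For tent raising: table placement (must start by hour 10); lighting stringing (must start by hour 12, minus 3-hour gap → hour 9). The most restrictive is hour 9; with a 6-hour duration, tent raising must start by hour 3.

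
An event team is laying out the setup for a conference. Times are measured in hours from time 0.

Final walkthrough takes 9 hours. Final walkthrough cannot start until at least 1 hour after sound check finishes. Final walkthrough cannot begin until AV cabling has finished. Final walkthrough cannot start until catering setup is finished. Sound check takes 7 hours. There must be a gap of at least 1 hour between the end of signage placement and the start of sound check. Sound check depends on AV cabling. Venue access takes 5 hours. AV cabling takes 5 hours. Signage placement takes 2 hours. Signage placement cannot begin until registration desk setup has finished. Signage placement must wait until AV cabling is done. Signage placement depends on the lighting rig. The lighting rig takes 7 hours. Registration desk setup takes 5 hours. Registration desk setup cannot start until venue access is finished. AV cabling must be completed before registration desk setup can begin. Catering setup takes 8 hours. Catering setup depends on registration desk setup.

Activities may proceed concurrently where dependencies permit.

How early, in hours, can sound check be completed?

20

AV cabling can start immediately at hour 0; it finishes at hour 5.
The lighting rig can start immediately at hour 0; it finishes at hour 7.
Nothing blocks venue access, so it runs from hour 0 to hour 5.
Registration desk setup cannot start until venue access (finishes hour 5); AV cabling (finishes hour 5). The controlling bound is hour 5, so registration desk setup finishes at 5 + 5 = hour 10.
Signage placement cannot start until registration desk setup (finishes hour 10); AV cabling (finishes hour 5); the lighting rig (finishes hour 7). The controlling bound is hour 10, so signage placement finishes at 10 + 2 = hour 12.
Sound check has to wait for signage placement (finishes hour 12, plus 1-hour gap → hour 13); AV cabling (finishes hour 5). The latest of these is hour 13, so sound check runs hour 13 to 13 + 7 = hour 20.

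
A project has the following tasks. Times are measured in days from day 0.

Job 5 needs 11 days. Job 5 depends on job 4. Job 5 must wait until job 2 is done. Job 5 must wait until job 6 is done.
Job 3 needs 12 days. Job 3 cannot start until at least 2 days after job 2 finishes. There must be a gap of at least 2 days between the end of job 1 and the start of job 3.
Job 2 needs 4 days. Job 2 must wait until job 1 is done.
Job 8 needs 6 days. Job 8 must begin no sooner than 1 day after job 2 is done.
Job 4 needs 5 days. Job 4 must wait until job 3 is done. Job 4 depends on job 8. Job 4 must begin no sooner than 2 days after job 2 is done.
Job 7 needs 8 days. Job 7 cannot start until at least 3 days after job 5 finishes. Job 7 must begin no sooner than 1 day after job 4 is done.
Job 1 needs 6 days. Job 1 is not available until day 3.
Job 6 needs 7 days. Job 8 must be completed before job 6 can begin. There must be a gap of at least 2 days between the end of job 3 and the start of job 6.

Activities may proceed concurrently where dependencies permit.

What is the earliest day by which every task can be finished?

58

Job 1 waits on its own release at day 3, so it starts at day 3 and finishes at 3 + 6 = day 9.
Job 2 waits on job 1 (finishes day 9), so it starts at day 9 and finishes at 9 + 4 = day 13.
After job 2 (finishes day 13, plus 1-day gap → day 14), job 8 can start at day 14 and finishes at day 20.
Job 3 has to wait for job 2 (finishes day 13, plus 2-day gap → day 15); job 1 (finishes day 9, plus 2-day gap → day 11). The latest of these is day 15, so job 3 runs day 15 to 15 + 12 = day 27.
Job 6 needs all of job 8 (finishes day 20); job 3 (finishes day 27, plus 2-day gap → day 29). That puts its earliest start at day 29; it finishes at 29 + 7 = day 36.
Job 4 cannot start until job 3 (finishes day 27); job 8 (finishes day 20); job 2 (finishes day 13, plus 2-day gap → day 15). The controlling bound is day 27, so job 4 finishes at 27 + 5 = day 32.
Job 5 has to wait for job 4 (finishes day 32); job 2 (finishes day 13); job 6 (finishes day 36). The latest of these is day 36, so job 5 runs day 36 to 36 + 11 = day 47.
Job 7 cannot start until job 5 (finishes day 47, plus 3-day gap → day 50); job 4 (finishes day 32, plus 1-day gap → day 33). The controlling bound is day 50, so job 7 finishes at 50 + 8 = day 58.
All tasks are finished once the last one completes. Finish times: Job 1 at 9, Job 2 at 13, Job 3 at 27, Job 4 at 32, Job 5 at 47, Job 6 at 36, Job 7 at 58, Job 8 at 20. The latest is day 58.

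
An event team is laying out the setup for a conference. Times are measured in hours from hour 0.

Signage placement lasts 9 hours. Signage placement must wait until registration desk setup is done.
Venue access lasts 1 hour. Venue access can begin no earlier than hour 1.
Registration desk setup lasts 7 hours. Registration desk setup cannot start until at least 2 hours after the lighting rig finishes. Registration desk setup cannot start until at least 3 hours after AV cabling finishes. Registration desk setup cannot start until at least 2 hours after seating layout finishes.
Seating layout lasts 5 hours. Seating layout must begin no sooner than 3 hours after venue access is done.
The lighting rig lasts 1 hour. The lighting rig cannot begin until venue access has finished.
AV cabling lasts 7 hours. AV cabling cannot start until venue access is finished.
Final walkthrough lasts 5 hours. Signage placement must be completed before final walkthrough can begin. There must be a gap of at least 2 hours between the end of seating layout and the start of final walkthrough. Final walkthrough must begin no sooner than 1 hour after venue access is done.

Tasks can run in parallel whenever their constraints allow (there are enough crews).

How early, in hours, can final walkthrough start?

After its own release at hour 1, venue access can start at hour 1 and finishes at hour 2.
Seating layout waits on venue access (finishes hour 2, plus 3-hour gap → hour 5), so it starts at hour 5 and finishes at 5 + 5 = hour 10.
AV cabling waits on venue access (finishes hour 2), so it starts at hour 2 and finishes at 2 + 7 = hour 9.
After venue access (finishes hour 2), the lighting rig can start at hour 2 and finishes at hour 3.
Registration desk setup needs all of the lighting rig (finishes hour 3, plus 2-hour gap → hour 5); AV cabling (finishes hour 9, plus 3-hour gap → hour 12); seating layout (finishes hour 10, plus 2-hour gap → hour 12). That puts its earliest start at hour 12; it finishes at 12 + 7 = hour 19.
Signage placement cannot begin until registration desk setup (finishes hour 19). It runs from hour 19 to 19 + 9 = hour 28.
Final walkthrough waits on signage placement (finishes hour 28); seating layout (finishes hour 10, plus 2-hour gap → hour 12); venue access (finishes hour 2, plus 1-hour gap → hour 3). The latest of these is hour 28, which is the earliest final walkthrough can start.

28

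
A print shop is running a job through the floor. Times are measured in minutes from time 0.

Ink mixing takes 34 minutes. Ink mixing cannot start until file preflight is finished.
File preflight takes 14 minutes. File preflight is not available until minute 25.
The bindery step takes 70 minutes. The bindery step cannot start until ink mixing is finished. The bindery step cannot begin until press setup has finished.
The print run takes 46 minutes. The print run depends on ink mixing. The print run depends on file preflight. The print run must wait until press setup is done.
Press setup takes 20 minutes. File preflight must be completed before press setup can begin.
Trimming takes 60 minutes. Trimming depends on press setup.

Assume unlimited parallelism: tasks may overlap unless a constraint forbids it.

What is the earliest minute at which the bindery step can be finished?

143

File preflight waits on its own release at minute 25, so it starts at minute 25 and finishes at 25 + 14 = minute 39.
Press setup cannot begin until file preflight (finishes minute 39). It runs from minute 39 to 39 + 20 = minute 59.
Ink mixing waits on file preflight (finishes minute 39), so it starts at minute 39 and finishes at 39 + 34 = minute 73.
The bindery step needs all of ink mixing (finishes minute 73); press setup (finishes minute 59). That puts its earliest start at minute 73; it finishes at 73 + 70 = minute 143.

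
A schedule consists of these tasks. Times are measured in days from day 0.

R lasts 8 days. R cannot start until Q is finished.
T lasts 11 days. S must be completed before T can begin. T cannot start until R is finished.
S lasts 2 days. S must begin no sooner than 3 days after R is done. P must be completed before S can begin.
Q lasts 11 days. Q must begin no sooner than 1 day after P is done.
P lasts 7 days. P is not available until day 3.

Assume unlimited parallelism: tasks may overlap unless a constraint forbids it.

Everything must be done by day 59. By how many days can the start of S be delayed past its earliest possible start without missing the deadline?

13

After its own release at day 3, P can start at day 3 and finishes at day 10.
Q waits on P (finishes day 10, plus 1-day gap → day 11), so it starts at day 11 and finishes at 11 + 11 = day 22.
After Q (finishes day 22), R can start at day 22 and finishes at day 30.
S cannot start until R (finishes day 30, plus 3-day gap → day 33); P (finishes day 10). The controlling bound is day 33, so S finishes at 33 + 2 = day 35.

Working backward from the deadline:
T must finish by day 59; it takes 11 days, so it must start by 59 − 11 = day 48.
Since T (must start by day 48) depends on it, S must finish by day 48. Backing off its 2-day duration gives a latest start of day 46.
So S can start as early as day 33 and as late as day 46, giving 46 − 33 = 13 days of slack.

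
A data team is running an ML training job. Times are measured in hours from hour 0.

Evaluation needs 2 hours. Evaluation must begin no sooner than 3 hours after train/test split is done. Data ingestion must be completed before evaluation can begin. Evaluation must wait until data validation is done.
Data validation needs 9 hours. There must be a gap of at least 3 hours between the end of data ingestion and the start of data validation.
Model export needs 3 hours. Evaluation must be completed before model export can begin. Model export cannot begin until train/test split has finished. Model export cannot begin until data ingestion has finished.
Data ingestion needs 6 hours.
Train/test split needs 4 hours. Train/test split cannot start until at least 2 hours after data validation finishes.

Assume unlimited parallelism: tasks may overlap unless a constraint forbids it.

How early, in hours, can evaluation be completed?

29

Data ingestion can start immediately at hour 0; it finishes at hour 6.
Data validation waits on data ingestion (finishes hour 6, plus 3-hour gap → hour 9), so it starts at hour 9 and finishes at 9 + 9 = hour 18.
Train/test split cannot begin until data validation (finishes hour 18, plus 2-hour gap → hour 20). It runs from hour 20 to 20 + 4 = hour 24.
Evaluation cannot start until train/test split (finishes hour 24, plus 3-hour gap → hour 27); data ingestion (finishes hour 6); data validation (finishes hour 18). The controlling bound is hour 27, so evaluation finishes at 27 + 2 = hour 29.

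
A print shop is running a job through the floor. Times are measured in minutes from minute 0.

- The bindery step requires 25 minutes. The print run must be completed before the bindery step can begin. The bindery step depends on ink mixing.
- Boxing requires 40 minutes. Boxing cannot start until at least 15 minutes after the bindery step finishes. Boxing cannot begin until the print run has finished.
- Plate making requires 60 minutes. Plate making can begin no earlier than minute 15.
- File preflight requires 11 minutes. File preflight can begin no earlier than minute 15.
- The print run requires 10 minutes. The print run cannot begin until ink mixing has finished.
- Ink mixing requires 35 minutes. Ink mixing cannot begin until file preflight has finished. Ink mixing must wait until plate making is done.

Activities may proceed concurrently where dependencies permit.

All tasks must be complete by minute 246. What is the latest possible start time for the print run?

Boxing has no dependents, so it just needs to finish by minute 246. Starting by 246 − 40 = minute 206 achieves that.
The bindery step must finish before boxing (must start by minute 206, minus 15-minute gap → minute 191). With a 25-minute duration, the bindery step must start by 191 − 25 = minute 166.
For the print run: the bindery step (must start by minute 166); boxing (must start by minute 206). The most restrictive is minute 166; with a 10-minute duration, the print run must start by minute 156.

156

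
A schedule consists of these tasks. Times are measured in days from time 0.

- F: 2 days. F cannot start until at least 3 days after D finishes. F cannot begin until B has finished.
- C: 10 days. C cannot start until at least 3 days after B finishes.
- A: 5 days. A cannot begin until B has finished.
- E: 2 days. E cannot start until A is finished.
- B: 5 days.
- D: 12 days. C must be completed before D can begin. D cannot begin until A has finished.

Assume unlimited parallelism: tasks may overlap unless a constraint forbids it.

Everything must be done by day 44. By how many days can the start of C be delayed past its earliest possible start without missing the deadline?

Nothing blocks B, so it runs from day 0 to day 5.
C waits on B (finishes day 5, plus 3-day gap → day 8), so it starts at day 8 and finishes at 8 + 10 = day 18.

Working backward from the deadline:
F must finish by day 44; it takes 2 days, so it must start by 44 − 2 = day 42.
D must finish before F (must start by day 42, minus 3-day gap → day 39). With a 12-day duration, D must start by 39 − 12 = day 27.
Since D (must start by day 27) depends on it, C must finish by day 27. Backing off its 10-day duration gives a latest start of day 17.
So C can start as early as day 8 and as late as day 17, giving 17 − 8 = 9 days of slack.

9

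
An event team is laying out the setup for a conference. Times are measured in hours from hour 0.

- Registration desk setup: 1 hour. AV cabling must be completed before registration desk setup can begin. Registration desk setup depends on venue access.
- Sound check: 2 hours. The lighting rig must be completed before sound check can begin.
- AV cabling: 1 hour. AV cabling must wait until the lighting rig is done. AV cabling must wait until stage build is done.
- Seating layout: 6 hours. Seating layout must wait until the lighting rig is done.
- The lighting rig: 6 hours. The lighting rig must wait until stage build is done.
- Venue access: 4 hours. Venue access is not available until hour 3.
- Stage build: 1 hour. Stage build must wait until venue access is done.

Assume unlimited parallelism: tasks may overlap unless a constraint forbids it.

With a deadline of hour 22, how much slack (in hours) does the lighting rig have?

Venue access cannot begin until its own release at hour 3. It runs from hour 3 to 3 + 4 = hour 7.
Stage build waits on venue access (finishes hour 7), so it starts at hour 7 and finishes at 7 + 1 = hour 8.
After stage build (finishes hour 8), the lighting rig can start at hour 8 and finishes at hour 14.

Working backward from the deadline:
To finish by hour 22, registration desk setup (duration 1) must start no later than hour 21.
AV cabling must finish before registration desk setup (must start by hour 21). With a 1-hour duration, AV cabling must start by 21 − 1 = hour 20.
Seating layout must finish by hour 22; it takes 6 hours, so it must start by 22 − 6 = hour 16.
Sound check must finish by hour 22; it takes 2 hours, so it must start by 22 − 2 = hour 20.
The lighting rig has several dependents: AV cabling (must start by hour 20); seating layout (must start by hour 16); sound check (must start by hour 20). The earliest of those limits is hour 16, so the lighting rig must start by 16 − 6 = hour 10.
So the lighting rig can start as early as hour 8 and as late as hour 10, giving 10 − 8 = 2 hours of slack.

2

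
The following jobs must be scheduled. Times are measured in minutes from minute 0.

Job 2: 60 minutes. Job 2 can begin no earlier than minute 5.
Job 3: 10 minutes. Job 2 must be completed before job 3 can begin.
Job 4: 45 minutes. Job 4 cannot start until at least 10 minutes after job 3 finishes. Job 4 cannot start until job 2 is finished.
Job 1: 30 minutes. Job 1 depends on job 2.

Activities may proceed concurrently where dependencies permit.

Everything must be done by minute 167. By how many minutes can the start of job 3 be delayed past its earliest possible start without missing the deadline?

37

Job 2 cannot begin until its own release at minute 5. It runs from minute 5 to 5 + 60 = minute 65.
Job 3 waits on job 2 (finishes minute 65), so it starts at minute 65 and finishes at 65 + 10 = minute 75.

Working backward from the deadline:
To finish by minute 167, job 4 (duration 45) must start no later than minute 122.
Job 3 has to be done before job 4 (must start by minute 122, minus 10-minute gap → minute 112). That means finishing by minute 112, i.e. starting by 112 − 10 = minute 102.
So job 3 can start as early as minute 65 and as late as minute 102, giving 102 − 65 = 37 minutes of slack.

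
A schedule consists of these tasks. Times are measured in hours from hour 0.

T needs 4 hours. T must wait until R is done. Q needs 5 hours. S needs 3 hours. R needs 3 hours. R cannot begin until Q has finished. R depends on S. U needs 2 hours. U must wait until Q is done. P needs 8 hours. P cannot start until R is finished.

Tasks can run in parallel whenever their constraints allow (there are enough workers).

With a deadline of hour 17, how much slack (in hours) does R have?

Nothing blocks S, so it runs from hour 0 to hour 3.
Q can start immediately at hour 0; it finishes at hour 5.
For R: Q (finishes hour 5); S (finishes hour 3). Taking the maximum gives a start of hour 5, and it finishes at 5 + 3 = hour 8.

Working backward from the deadline:
To finish by hour 17, P (duration 8) must start no later than hour 9.
To finish by hour 17, T (duration 4) must start no later than hour 13.
For R: P (must start by hour 9); T (must start by hour 13). The most restrictive is hour 9; with a 3-hour duration, R must start by hour 6.
So R can start as early as hour 5 and as late as hour 6, giving 6 − 5 = 1 hour of slack.

1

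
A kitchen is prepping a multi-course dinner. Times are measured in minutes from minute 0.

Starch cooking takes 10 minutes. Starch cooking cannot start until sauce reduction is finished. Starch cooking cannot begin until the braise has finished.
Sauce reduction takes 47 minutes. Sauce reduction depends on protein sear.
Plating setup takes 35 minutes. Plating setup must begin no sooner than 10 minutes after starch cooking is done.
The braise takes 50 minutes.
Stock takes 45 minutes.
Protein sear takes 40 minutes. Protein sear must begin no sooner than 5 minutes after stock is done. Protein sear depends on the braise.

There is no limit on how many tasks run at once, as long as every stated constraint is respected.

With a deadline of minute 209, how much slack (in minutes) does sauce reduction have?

17

The braise has no prerequisites, so it starts at minute 0 and finishes at minute 50.
Stock has no prerequisites, so it starts at minute 0 and finishes at minute 45.
Protein sear cannot start until stock (finishes minute 45, plus 5-minute gap → minute 50); the braise (finishes minute 50). The controlling bound is minute 50, so protein sear finishes at 50 + 40 = minute 90.
Sauce reduction waits on protein sear (finishes minute 90), so it starts at minute 90 and finishes at 90 + 47 = minute 137.

Working backward from the deadline:
Plating setup must finish by minute 209; it takes 35 minutes, so it must start by 209 − 35 = minute 174.
Starch cooking feeds into plating setup (must start by minute 174, minus 10-minute gap → minute 164); so starch cooking must finish by minute 164 and therefore start by minute 154.
Sauce reduction must finish before starch cooking (must start by minute 154). With a 47-minute duration, sauce reduction must start by 154 − 47 = minute 107.
So sauce reduction can start as early as minute 90 and as late as minute 107, giving 107 − 90 = 17 minutes of slack.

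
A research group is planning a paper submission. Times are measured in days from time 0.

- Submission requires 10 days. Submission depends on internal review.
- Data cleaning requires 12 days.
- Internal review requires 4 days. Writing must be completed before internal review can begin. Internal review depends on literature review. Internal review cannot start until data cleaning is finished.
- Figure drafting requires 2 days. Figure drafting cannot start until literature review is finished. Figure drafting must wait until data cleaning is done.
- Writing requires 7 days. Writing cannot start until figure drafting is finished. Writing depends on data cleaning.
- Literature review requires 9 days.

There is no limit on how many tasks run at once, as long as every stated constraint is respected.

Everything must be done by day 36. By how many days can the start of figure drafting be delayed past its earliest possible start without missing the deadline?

1

Nothing blocks data cleaning, so it runs from day 0 to day 12.
Literature review has no prerequisites, so it starts at day 0 and finishes at day 9.
Figure drafting cannot start until literature review (finishes day 9); data cleaning (finishes day 12). The controlling bound is day 12, so figure drafting finishes at 12 + 2 = day 14.

Working backward from the deadline:
Submission must finish by day 36; it takes 10 days, so it must start by 36 − 10 = day 26.
Since submission (must start by day 26) depends on it, internal review must finish by day 26. Backing off its 4-day duration gives a latest start of day 22.
Since internal review (must start by day 22) depends on it, writing must finish by day 22. Backing off its 7-day duration gives a latest start of day 15.
Figure drafting has to be done before writing (must start by day 15). That means finishing by day 15, i.e. starting by 15 − 2 = day 13.
So figure drafting can start as early as day 12 and as late as day 13, giving 13 − 12 = 1 day of slack.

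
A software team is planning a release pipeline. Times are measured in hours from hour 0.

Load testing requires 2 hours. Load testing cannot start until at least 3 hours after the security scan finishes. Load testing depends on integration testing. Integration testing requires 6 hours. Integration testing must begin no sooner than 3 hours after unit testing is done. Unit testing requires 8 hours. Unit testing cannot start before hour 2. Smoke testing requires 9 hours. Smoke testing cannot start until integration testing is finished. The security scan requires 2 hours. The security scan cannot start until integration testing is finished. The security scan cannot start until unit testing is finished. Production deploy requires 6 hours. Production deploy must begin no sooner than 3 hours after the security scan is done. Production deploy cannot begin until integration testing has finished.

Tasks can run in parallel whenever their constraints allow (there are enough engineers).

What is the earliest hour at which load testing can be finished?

After its own release at hour 2, unit testing can start at hour 2 and finishes at hour 10.
Integration testing cannot begin until unit testing (finishes hour 10, plus 3-hour gap → hour 13). It runs from hour 13 to 13 + 6 = hour 19.
For the security scan: integration testing (finishes hour 19); unit testing (finishes hour 10). Taking the maximum gives a start of hour 19, and it finishes at 19 + 2 = hour 21.
Load testing needs all of the security scan (finishes hour 21, plus 3-hour gap → hour 24); integration testing (finishes hour 19). That puts its earliest start at hour 24; it finishes at 24 + 2 = hour 26.

26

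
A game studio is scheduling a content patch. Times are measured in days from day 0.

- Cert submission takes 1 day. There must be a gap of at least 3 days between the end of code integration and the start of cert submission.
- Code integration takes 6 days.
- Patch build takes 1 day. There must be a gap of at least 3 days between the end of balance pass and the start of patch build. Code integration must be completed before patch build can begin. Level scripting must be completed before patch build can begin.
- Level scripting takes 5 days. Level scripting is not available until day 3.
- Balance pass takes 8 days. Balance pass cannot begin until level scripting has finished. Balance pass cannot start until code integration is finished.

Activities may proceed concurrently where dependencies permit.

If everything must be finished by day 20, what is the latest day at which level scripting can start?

3

To finish by day 20, patch build (duration 1) must start no later than day 19.
Since patch build (must start by day 19, minus 3-day gap → day 16) depends on it, balance pass must finish by day 16. Backing off its 8-day duration gives a latest start of day 8.
Level scripting must finish in time for balance pass (must start by day 8); patch build (must start by day 19). The tightest is day 8, so level scripting must start by 8 − 5 = day 3.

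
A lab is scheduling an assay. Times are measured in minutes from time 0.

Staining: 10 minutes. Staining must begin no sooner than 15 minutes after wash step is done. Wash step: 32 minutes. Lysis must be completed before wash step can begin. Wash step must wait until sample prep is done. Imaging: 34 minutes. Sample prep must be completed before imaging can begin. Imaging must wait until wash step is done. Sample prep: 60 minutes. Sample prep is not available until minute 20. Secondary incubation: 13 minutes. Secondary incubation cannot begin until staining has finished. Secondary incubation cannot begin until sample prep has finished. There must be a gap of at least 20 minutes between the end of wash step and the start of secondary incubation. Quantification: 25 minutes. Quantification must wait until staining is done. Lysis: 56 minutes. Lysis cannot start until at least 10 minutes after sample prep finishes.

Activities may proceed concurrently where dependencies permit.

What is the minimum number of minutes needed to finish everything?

228

After its own release at minute 20, sample prep can start at minute 20 and finishes at minute 80.
Lysis waits on sample prep (finishes minute 80, plus 10-minute gap → minute 90), so it starts at minute 90 and finishes at 90 + 56 = minute 146.
For wash step: lysis (finishes minute 146); sample prep (finishes minute 80). Taking the maximum gives a start of minute 146, and it finishes at 146 + 32 = minute 178.
Imaging has to wait for sample prep (finishes minute 80); wash step (finishes minute 178). The latest of these is minute 178, so imaging runs minute 178 to 178 + 34 = minute 212.
Staining waits on wash step (finishes minute 178, plus 15-minute gap → minute 193), so it starts at minute 193 and finishes at 193 + 10 = minute 203.
After staining (finishes minute 203), quantification can start at minute 203 and finishes at minute 228.
Secondary incubation needs all of staining (finishes minute 203); sample prep (finishes minute 80); wash step (finishes minute 178, plus 20-minute gap → minute 198). That puts its earliest start at minute 203; it finishes at 203 + 13 = minute 216.
All tasks are finished once the last one completes. Finish times: Sample prep at 80, Lysis at 146, Wash step at 178, Staining at 203, Secondary incubation at 216, Imaging at 212, Quantification at 228. The latest is minute 228.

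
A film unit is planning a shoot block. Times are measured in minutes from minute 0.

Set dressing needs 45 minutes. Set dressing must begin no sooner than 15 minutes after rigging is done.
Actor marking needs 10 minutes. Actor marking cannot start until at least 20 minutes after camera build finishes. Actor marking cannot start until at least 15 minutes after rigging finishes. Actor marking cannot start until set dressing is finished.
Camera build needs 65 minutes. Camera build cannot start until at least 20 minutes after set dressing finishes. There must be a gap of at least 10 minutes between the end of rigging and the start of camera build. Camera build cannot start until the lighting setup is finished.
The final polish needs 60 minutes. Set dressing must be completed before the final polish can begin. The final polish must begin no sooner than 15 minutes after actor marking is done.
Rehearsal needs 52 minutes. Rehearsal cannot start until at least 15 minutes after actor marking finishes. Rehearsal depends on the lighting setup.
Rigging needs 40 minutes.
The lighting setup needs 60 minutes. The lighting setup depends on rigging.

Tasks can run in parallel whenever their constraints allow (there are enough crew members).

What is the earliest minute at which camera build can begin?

Rigging can start immediately at minute 0; it finishes at minute 40.
After rigging (finishes minute 40), the lighting setup can start at minute 40 and finishes at minute 100.
Set dressing cannot begin until rigging (finishes minute 40, plus 15-minute gap → minute 55). It runs from minute 55 to 55 + 45 = minute 100.
Camera build waits on set dressing (finishes minute 100, plus 20-minute gap → minute 120); rigging (finishes minute 40, plus 10-minute gap → minute 50); the lighting setup (finishes minute 100). The latest of these is minute 120, which is the earliest camera build can start.

120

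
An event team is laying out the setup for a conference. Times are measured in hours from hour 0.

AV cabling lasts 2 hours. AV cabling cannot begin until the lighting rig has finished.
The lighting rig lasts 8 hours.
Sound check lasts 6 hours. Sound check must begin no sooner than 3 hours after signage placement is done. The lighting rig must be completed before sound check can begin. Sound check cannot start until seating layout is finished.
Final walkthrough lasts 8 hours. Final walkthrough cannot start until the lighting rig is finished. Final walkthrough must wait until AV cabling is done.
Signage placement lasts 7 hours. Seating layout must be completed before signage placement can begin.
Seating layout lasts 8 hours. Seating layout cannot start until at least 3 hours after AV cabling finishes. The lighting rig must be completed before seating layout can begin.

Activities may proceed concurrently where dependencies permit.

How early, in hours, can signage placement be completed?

28

The lighting rig has no prerequisites, so it starts at hour 0 and finishes at hour 8.
After the lighting rig (finishes hour 8), AV cabling can start at hour 8 and finishes at hour 10.
Seating layout has to wait for AV cabling (finishes hour 10, plus 3-hour gap → hour 13); the lighting rig (finishes hour 8). The latest of these is hour 13, so seating layout runs hour 13 to 13 + 8 = hour 21.
Signage placement waits on seating layout (finishes hour 21), so it starts at hour 21 and finishes at 21 + 7 = hour 28.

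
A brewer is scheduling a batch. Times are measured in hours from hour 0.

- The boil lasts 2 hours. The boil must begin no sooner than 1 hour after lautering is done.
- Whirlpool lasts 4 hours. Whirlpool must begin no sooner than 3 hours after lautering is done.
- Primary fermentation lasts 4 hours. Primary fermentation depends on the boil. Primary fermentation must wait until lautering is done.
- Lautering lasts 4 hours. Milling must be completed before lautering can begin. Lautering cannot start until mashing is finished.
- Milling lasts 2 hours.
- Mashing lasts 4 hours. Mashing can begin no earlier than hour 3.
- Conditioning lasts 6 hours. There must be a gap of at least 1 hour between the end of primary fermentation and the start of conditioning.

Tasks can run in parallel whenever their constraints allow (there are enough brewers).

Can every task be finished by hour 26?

Mashing cannot begin until its own release at hour 3. It runs from hour 3 to 3 + 4 = hour 7.
Milling has no prerequisites, so it starts at hour 0 and finishes at hour 2.
Lautering needs all of milling (finishes hour 2); mashing (finishes hour 7). That puts its earliest start at hour 7; it finishes at 7 + 4 = hour 11.
Whirlpool waits on lautering (finishes hour 11, plus 3-hour gap → hour 14), so it starts at hour 14 and finishes at 14 + 4 = hour 18.
After lautering (finishes hour 11, plus 1-hour gap → hour 12), the boil can start at hour 12 and finishes at hour 14.
Primary fermentation cannot start until the boil (finishes hour 14); lautering (finishes hour 11). The controlling bound is hour 14, so primary fermentation finishes at 14 + 4 = hour 18.
Conditioning cannot begin until primary fermentation (finishes hour 18, plus 1-hour gap → hour 19). It runs from hour 19 to 19 + 6 = hour 25.
Every task is finished by hour 25, which is no later than the deadline of 26, so the schedule is feasible.

Yes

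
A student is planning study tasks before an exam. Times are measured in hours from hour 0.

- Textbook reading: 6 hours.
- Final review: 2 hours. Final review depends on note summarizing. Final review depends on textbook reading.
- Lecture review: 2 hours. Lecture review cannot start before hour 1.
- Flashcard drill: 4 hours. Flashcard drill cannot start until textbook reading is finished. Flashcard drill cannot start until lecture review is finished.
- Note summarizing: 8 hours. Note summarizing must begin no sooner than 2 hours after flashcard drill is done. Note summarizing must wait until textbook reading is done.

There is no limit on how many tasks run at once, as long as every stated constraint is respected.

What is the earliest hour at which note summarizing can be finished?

After its own release at hour 1, lecture review can start at hour 1 and finishes at hour 3.
Textbook reading has no prerequisites, so it starts at hour 0 and finishes at hour 6.
For flashcard drill: textbook reading (finishes hour 6); lecture review (finishes hour 3). Taking the maximum gives a start of hour 6, and it finishes at 6 + 4 = hour 10.
For note summarizing: flashcard drill (finishes hour 10, plus 2-hour gap → hour 12); textbook reading (finishes hour 6). Taking the maximum gives a start of hour 12, and it finishes at 12 + 8 = hour 20.

20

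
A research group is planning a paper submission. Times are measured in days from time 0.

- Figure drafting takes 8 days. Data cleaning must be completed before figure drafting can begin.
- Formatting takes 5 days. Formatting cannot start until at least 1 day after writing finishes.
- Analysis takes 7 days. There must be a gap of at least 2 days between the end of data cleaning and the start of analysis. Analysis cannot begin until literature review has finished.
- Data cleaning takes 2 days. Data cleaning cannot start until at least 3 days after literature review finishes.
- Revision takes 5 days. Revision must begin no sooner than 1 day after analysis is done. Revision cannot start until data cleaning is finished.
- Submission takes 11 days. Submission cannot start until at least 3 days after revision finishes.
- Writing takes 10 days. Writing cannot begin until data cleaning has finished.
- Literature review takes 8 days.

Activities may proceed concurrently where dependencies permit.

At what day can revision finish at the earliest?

28

Literature review has no prerequisites, so it starts at day 0 and finishes at day 8.
Data cleaning waits on literature review (finishes day 8, plus 3-day gap → day 11), so it starts at day 11 and finishes at 11 + 2 = day 13.
Analysis has to wait for data cleaning (finishes day 13, plus 2-day gap → day 15); literature review (finishes day 8). The latest of these is day 15, so analysis runs day 15 to 15 + 7 = day 22.
Revision cannot start until analysis (finishes day 22, plus 1-day gap → day 23); data cleaning (finishes day 13). The controlling bound is day 23, so revision finishes at 23 + 5 = day 28.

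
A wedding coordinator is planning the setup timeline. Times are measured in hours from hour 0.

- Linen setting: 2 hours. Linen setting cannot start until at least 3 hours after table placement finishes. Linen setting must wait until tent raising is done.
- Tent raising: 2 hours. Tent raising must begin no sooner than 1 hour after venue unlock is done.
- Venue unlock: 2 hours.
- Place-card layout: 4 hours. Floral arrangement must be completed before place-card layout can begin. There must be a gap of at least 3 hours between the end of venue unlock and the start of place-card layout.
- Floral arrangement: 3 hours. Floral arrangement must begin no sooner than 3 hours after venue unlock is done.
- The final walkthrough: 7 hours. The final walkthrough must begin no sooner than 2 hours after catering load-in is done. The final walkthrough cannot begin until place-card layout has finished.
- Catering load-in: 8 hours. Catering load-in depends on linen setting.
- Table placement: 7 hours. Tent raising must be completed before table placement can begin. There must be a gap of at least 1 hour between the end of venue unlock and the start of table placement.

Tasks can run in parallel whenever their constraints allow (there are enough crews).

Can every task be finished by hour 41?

Yes

Nothing blocks venue unlock, so it runs from hour 0 to hour 2.
Floral arrangement cannot begin until venue unlock (finishes hour 2, plus 3-hour gap → hour 5). It runs from hour 5 to 5 + 3 = hour 8.
Place-card layout needs all of floral arrangement (finishes hour 8); venue unlock (finishes hour 2, plus 3-hour gap → hour 5). That puts its earliest start at hour 8; it finishes at 8 + 4 = hour 12.
Tent raising cannot begin until venue unlock (finishes hour 2, plus 1-hour gap → hour 3). It runs from hour 3 to 3 + 2 = hour 5.
Table placement needs all of tent raising (finishes hour 5); venue unlock (finishes hour 2, plus 1-hour gap → hour 3). That puts its earliest start at hour 5; it finishes at 5 + 7 = hour 12.
Linen setting needs all of table placement (finishes hour 12, plus 3-hour gap → hour 15); tent raising (finishes hour 5). That puts its earliest start at hour 15; it finishes at 15 + 2 = hour 17.
Catering load-in cannot begin until linen setting (finishes hour 17). It runs from hour 17 to 17 + 8 = hour 25.
For the final walkthrough: catering load-in (finishes hour 25, plus 2-hour gap → hour 27); place-card layout (finishes hour 12). Taking the maximum gives a start of hour 27, and it finishes at 27 + 7 = hour 34.
Every task is finished by hour 34, which is no later than the deadline of 41, so the schedule is feasible.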